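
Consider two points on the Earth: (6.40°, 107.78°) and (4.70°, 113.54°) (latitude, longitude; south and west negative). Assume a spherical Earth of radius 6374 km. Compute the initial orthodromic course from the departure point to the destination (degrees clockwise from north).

N = sin Δλ·cos φ₂ = +0.1000;  D = cos φ₁ sin φ₂ − sin φ₁ cos φ₂ cos Δλ = -0.0291
initial course = atan2(N, D) = 106.22°

106.2°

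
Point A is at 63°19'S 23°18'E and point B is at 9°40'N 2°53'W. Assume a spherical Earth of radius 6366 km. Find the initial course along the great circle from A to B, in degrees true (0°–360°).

N = sin Δλ·cos φ₂ = -0.4350;  D = cos φ₁ sin φ₂ − sin φ₁ cos φ₂ cos Δλ = +0.8658
initial course = atan2(N, D) = 333.33°

333.3°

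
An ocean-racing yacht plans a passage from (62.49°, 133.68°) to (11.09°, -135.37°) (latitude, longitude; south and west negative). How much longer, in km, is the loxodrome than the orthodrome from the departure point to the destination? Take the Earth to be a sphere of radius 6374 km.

452 km

Great circle: cos σ = sin φ₁ sin φ₂ + cos φ₁ cos φ₂ cos Δλ,  σ = 1.4070 rad → d_gc = 8968.1 km
Rhumb line: Δψ = -1.2126, q = Δφ/Δψ = 0.7398, d_rh = R√(Δφ²+q²Δλ²) = 9419.7 km
Excess = 9419.7 − 8968.1 = 451.6 ≈ 452 km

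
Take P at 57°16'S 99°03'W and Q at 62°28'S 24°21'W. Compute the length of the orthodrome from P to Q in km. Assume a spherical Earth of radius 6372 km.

3972 km

Haversine: a = sin²(Δφ/2)+cos φ₁ cos φ₂ sin²(Δλ/2) = 0.09406;  σ = 2·atan2(√a,√(1−a))
σ = 35.720° → d = Rσ = 6372·0.62343 = 3972 km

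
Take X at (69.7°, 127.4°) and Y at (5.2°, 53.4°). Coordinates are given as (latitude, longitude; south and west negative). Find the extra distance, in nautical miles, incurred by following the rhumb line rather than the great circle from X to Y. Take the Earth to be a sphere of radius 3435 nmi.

Great circle: cos σ = sin φ₁ sin φ₂ + cos φ₁ cos φ₂ cos Δλ,  σ = 1.3896 rad → d_gc = 4773.2 nmi
Rhumb line: Δψ = -1.6293, q = Δφ/Δψ = 0.6909, d_rh = R√(Δφ²+q²Δλ²) = 4934.4 nmi
Excess = 4934.4 − 4773.2 = 161.2 ≈ 161 nmi

161 nmi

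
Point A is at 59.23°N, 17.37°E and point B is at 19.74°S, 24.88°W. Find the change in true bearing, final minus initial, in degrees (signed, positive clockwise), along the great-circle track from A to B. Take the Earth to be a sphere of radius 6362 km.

-19.2°

Initial bearing θ₁ = atan2(sin Δλ cos φ₂, cos φ₁ sin φ₂ − sin φ₁ cos φ₂ cos Δλ) = 219.36°
Final bearing θ₂ = (initial bearing from the destination back to the start) + 180° = 200.17°
Δθ = θ₂ − θ₁ = -19.2°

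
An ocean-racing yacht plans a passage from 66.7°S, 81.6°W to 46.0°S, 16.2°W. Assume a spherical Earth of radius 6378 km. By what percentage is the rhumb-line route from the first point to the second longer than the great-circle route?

Great circle: σ = 0.6840 rad → d_gc = Rσ = 4362.5 km
Rhumb: Δφ = +0.3613, Δλ = +1.1414, Δψ = +0.6727, q = Δφ/Δψ = 0.5370 → d_rh = R√(Δφ²+q²Δλ²) = 4538.2 km
Excess = (4538.2 − 4362.5) / 4362.5 = 175.7 / 4362.5 = 4.03% ≈ 4.0%

4.0%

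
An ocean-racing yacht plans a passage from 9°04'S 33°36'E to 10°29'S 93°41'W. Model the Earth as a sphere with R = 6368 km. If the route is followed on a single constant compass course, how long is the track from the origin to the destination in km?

Δψ = ln[tan(π/4+φ₂/2)/tan(π/4+φ₁/2)] = -0.0251;  Δφ = -0.0247 rad,  Δλ = -2.2215 rad
q = Δφ/Δψ = 0.9855
d = R·√(Δφ² + q²Δλ²) = 6368·2.18934 = 13942 km

13942 km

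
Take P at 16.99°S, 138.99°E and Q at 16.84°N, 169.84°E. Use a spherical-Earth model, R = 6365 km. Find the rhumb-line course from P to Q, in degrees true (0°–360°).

Meridional parts: M(φ₁)=-0.3010, M(φ₂)=+0.2982 → ΔM = +0.5992;  Δλ = +0.5384 rad
tan C = Δλ / ΔM = +0.8986 → C = 41.94°

41.9°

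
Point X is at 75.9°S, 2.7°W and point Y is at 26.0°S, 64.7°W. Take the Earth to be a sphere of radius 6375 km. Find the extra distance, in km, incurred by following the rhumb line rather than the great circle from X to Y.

Great circle: cos σ = sin φ₁ sin φ₂ + cos φ₁ cos φ₂ cos Δλ,  σ = 1.0146 rad → d_gc = 6468.1 km
Rhumb line: Δψ = +1.6199, q = Δφ/Δψ = 0.5376, d_rh = R√(Δφ²+q²Δλ²) = 6676.9 km
Excess = 6676.9 − 6468.1 = 208.8 ≈ 209 km

209 km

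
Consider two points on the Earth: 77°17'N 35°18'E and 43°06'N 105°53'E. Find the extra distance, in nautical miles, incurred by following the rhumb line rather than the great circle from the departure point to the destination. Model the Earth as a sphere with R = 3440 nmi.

131 nmi

Great circle: cos σ = sin φ₁ sin φ₂ + cos φ₁ cos φ₂ cos Δλ,  σ = 0.7671 rad → d_gc = 2638.7 nmi
Rhumb line: Δψ = -1.3591, q = Δφ/Δψ = 0.4390, d_rh = R√(Δφ²+q²Δλ²) = 2770.0 nmi
Excess = 2770.0 − 2638.7 = 131.3 ≈ 131 nmi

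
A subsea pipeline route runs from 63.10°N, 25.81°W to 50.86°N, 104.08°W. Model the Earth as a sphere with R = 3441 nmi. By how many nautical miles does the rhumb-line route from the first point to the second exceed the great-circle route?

150 nmi

Great circle: cos σ = sin φ₁ sin φ₂ + cos φ₁ cos φ₂ cos Δλ,  σ = 0.7231 rad → d_gc = 2488.27 nmi
Rhumb line: Δψ = -0.3964, q = Δφ/Δψ = 0.5389, d_rh = R√(Δφ²+q²Δλ²) = 2637.82 nmi
Excess = 2637.82 − 2488.27 = 149.55 ≈ 150 nmi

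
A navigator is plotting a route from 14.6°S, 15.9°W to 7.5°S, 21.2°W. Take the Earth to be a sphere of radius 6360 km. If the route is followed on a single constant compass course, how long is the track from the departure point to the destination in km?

Δψ = ln[tan(π/4+φ₂/2)/tan(π/4+φ₁/2)] = +0.1263;  Δφ = +0.1239 rad,  Δλ = -0.0925 rad
q = Δφ/Δψ = 0.9808
d = R·√(Δφ² + q²Δλ²) = 6360·0.15358 = 977 km

977 km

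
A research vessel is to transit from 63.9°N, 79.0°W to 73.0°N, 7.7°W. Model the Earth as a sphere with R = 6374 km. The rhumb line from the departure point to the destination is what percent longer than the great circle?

5.9%

Great circle: σ = 0.4510 rad → d_gc = Rσ = 2874.4 km
Rhumb: Δφ = +0.1588, Δλ = +1.2444, Δψ = +0.4389, q = Δφ/Δψ = 0.3619 → d_rh = R√(Δφ²+q²Δλ²) = 3043.9 km
Excess = (3043.9 − 2874.4) / 2874.4 = 169.5 / 2874.4 = 5.90% ≈ 5.9%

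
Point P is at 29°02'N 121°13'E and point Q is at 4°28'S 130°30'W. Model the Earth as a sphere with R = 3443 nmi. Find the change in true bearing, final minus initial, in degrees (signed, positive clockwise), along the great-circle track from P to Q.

Initial bearing θ₁ = atan2(sin Δλ cos φ₂, cos φ₁ sin φ₂ − sin φ₁ cos φ₂ cos Δλ) = 84.95°
Final bearing θ₂ = (initial bearing from the destination back to the start) + 180° = 119.12°
Δθ = θ₂ − θ₁ = +34.2°

+34.2°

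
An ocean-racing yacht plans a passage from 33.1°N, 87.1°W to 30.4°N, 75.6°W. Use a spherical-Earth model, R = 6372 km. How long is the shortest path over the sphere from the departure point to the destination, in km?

1128 km

Haversine: a = sin²(Δφ/2)+cos φ₁ cos φ₂ sin²(Δλ/2) = 0.00781;  σ = 2·atan2(√a,√(1−a))
σ = 10.139° → d = Rσ = 6372·0.17695 = 1128 km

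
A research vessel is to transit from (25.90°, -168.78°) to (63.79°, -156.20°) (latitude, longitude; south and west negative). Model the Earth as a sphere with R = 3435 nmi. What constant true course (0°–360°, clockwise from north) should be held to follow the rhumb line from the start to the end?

12.5°

Meridional parts: M(φ₁)=+0.4683, M(φ₂)=+1.4576 → ΔM = +0.9893;  Δλ = +0.2196 rad
tan C = Δλ / ΔM = +0.2219 → C = 12.51°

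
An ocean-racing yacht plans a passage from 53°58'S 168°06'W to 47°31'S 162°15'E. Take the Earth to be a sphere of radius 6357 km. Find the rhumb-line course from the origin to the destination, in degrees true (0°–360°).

289.0°

Δψ = ln[tan(π/4+φ₂/2)/tan(π/4+φ₁/2)] = +0.1783
Δλ = -0.5175 rad (taken the short way round)
course = atan2(Δλ, Δψ) = 289.01°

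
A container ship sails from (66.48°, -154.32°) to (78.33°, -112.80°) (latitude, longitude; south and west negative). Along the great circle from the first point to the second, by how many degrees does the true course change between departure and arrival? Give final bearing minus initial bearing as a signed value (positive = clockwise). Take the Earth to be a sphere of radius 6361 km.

Initial bearing θ₁ = atan2(sin Δλ cos φ₂, cos φ₁ sin φ₂ − sin φ₁ cos φ₂ cos Δλ) = 28.02°
Final bearing θ₂ = (initial bearing from the destination back to the start) + 180° = 67.95°
Δθ = θ₂ − θ₁ = +39.9°

+39.9°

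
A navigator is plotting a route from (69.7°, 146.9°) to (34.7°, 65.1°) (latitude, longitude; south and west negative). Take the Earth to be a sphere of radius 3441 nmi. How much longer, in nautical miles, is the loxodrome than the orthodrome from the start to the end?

198 nmi

Great circle: cos σ = sin φ₁ sin φ₂ + cos φ₁ cos φ₂ cos Δλ,  σ = 0.9587 rad → d_gc = 3298.8 nmi
Rhumb line: Δψ = -1.0738, q = Δφ/Δψ = 0.5689, d_rh = R√(Δφ²+q²Δλ²) = 3497.1 nmi
Excess = 3497.1 − 3298.8 = 198.3 ≈ 198 nmi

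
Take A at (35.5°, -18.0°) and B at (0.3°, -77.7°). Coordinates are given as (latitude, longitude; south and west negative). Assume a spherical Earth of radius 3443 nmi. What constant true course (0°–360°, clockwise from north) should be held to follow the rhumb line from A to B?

Δψ = ln[tan(π/4+φ₂/2)/tan(π/4+φ₁/2)] = -0.6583
Δλ = -1.0420 rad (taken the short way round)
course = atan2(Δλ, Δψ) = 237.72°

237.7°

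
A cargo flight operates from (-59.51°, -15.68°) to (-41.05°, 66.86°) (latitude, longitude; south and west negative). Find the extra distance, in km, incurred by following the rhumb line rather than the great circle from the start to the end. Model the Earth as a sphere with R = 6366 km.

Great circle: cos σ = sin φ₁ sin φ₂ + cos φ₁ cos φ₂ cos Δλ,  σ = 0.9077 rad → d_gc = 5778.2 km
Rhumb line: Δψ = +0.5130, q = Δφ/Δψ = 0.6281, d_rh = R√(Δφ²+q²Δλ²) = 6114.4 km
Excess = 6114.4 − 5778.2 = 336.2 ≈ 336 km

336 km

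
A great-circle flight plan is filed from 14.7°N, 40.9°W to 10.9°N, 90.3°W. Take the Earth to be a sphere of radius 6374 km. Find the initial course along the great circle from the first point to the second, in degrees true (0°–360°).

θ = atan2( sin Δλ·cos φ₂ ,  cos φ₁ sin φ₂ − sin φ₁ cos φ₂ cos Δλ )
  = atan2(-0.7456, +0.0207) = 271.59°

271.6°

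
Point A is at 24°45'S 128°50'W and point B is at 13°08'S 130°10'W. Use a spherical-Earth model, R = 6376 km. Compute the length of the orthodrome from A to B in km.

1300 km

Haversine: a = sin²(Δφ/2)+cos φ₁ cos φ₂ sin²(Δλ/2) = 0.01036;  σ = 2·atan2(√a,√(1−a))
σ = 11.685° → d = Rσ = 6376·0.20393 = 1300 km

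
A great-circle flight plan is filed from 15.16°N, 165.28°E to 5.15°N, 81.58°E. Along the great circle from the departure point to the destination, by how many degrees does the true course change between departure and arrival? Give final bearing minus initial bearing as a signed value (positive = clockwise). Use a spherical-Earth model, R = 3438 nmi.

-18.0°

At departure: θ₁ = atan2(sin Δλ cos φ₂, cos φ₁ sin φ₂ − sin φ₁ cos φ₂ cos Δλ) = 273.36°
At arrival: θ₂ = atan2(sin Δλ cos φ₁, −cos φ₂ sin φ₁ + sin φ₂ cos φ₁ cos Δλ) = 255.34°
Δθ = θ₂ − θ₁ = -18.0°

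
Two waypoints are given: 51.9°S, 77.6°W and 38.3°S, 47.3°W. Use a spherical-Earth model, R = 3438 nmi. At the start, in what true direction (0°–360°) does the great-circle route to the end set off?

69.2°

N = sin Δλ·cos φ₂ = +0.3959;  D = cos φ₁ sin φ₂ − sin φ₁ cos φ₂ cos Δλ = +0.1508
initial course = atan2(N, D) = 69.15°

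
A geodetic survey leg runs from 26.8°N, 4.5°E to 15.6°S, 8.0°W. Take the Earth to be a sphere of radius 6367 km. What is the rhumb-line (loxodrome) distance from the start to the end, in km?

Rhumb course C = atan2(Δλ, Δψ) with Δψ = ln[tan(π/4+φ₂/2)/tan(π/4+φ₁/2)] = -0.7615, Δλ = -0.2182 → C = 195.99°
d = R·|Δφ| / |cos C| = 6367·0.74002 / 0.96133 = 4901 km

4901 km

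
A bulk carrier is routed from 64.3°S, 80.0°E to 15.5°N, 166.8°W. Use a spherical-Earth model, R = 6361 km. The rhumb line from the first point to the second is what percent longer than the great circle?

Great circle: σ = 1.9882 rad → d_gc = Rσ = 12647.2 km
Rhumb: Δφ = +1.3928, Δλ = +1.9757, Δψ = +1.7518, q = Δφ/Δψ = 0.7951 → d_rh = R√(Δφ²+q²Δλ²) = 13353.9 km
Excess = (13353.9 − 12647.2) / 12647.2 = 706.7 / 12647.2 = 5.59% ≈ 5.6%

5.6%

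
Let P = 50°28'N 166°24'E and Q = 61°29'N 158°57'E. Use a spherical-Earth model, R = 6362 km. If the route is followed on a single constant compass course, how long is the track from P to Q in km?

Δψ = ln[tan(π/4+φ₂/2)/tan(π/4+φ₁/2)] = +0.3465;  Δφ = +0.1923 rad,  Δλ = -0.1300 rad
q = Δφ/Δψ = 0.5549
d = R·√(Δφ² + q²Δλ²) = 6362·0.20537 = 1307 km

1307 km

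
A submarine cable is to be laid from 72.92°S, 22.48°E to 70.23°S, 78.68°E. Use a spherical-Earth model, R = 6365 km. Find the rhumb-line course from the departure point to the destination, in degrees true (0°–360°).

81.4°

Meridional parts: M(φ₁)=-1.8960, M(φ₂)=-1.7472 → ΔM = +0.1488;  Δλ = +0.9809 rad
tan C = Δλ / ΔM = +6.5917 → C = 81.37°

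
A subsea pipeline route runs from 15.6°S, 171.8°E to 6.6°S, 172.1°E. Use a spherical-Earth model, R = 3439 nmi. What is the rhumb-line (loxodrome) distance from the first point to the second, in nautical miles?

540 nmi

Rhumb course C = atan2(Δλ, Δψ) with Δψ = ln[tan(π/4+φ₂/2)/tan(π/4+φ₁/2)] = +0.1603, Δλ = +0.0052 → C = 1.87°
d = R·|Δφ| / |cos C| = 3439·0.15708 / 0.99947 = 540 nmi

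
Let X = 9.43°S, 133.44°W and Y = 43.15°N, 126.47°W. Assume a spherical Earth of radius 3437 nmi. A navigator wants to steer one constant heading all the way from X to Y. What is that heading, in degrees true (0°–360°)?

6.9°

Δψ = ln[tan(π/4+φ₂/2)/tan(π/4+φ₁/2)] = +1.0018
Δλ = +0.1216 rad (taken the short way round)
course = atan2(Δλ, Δψ) = 6.92°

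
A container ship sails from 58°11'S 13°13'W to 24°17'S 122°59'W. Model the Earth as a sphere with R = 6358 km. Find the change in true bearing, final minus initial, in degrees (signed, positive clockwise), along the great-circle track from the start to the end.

At departure: θ₁ = atan2(sin Δλ cos φ₂, cos φ₁ sin φ₂ − sin φ₁ cos φ₂ cos Δλ) = 240.83°
At arrival: θ₂ = atan2(sin Δλ cos φ₁, −cos φ₂ sin φ₁ + sin φ₂ cos φ₁ cos Δλ) = 329.67°
Δθ = θ₂ − θ₁ = +88.8°

+88.8°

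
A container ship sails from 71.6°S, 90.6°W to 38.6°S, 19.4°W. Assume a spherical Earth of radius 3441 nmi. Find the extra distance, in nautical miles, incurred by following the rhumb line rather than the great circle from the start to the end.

Great circle: cos σ = sin φ₁ sin φ₂ + cos φ₁ cos φ₂ cos Δλ,  σ = 0.8346 rad → d_gc = 2871.8 nmi
Rhumb line: Δψ = +1.0890, q = Δφ/Δψ = 0.5289, d_rh = R√(Δφ²+q²Δλ²) = 3007.0 nmi
Excess = 3007.0 − 2871.8 = 135.2 ≈ 135 nmi

135 nmi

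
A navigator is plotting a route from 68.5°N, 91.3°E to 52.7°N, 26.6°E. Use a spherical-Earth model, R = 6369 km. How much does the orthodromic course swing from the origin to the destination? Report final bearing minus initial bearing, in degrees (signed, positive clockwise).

-58.2°

Initial bearing θ₁ = atan2(sin Δλ cos φ₂, cos φ₁ sin φ₂ − sin φ₁ cos φ₂ cos Δλ) = 275.28°
Final bearing θ₂ = (initial bearing from the destination back to the start) + 180° = 217.03°
Δθ = θ₂ − θ₁ = -58.2°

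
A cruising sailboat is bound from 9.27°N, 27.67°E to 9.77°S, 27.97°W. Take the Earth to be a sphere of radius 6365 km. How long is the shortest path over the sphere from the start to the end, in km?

6505 km

cos σ = sin φ₁ sin φ₂ + cos φ₁ cos φ₂ cos Δλ
      = sin(9.27°)sin(-9.77°) + cos(9.27°)cos(-9.77°)cos(-55.64°) = 0.5216
σ = 58.560° → d = Rσ = 6365·1.02206 = 6505 km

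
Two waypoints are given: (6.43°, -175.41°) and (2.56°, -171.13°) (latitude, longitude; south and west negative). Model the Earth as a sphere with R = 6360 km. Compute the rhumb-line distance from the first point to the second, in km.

639 km

Δψ = ln[tan(π/4+φ₂/2)/tan(π/4+φ₁/2)] = -0.0678;  Δφ = -0.0675 rad,  Δλ = +0.0747 rad
q = Δφ/Δψ = 0.9967
d = R·√(Δφ² + q²Δλ²) = 6360·0.10053 = 639 km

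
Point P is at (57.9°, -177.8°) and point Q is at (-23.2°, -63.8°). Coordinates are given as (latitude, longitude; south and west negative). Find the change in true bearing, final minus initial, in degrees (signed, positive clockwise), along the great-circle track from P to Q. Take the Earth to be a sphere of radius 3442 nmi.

At departure: θ₁ = atan2(sin Δλ cos φ₂, cos φ₁ sin φ₂ − sin φ₁ cos φ₂ cos Δλ) = 82.71°
At arrival: θ₂ = atan2(sin Δλ cos φ₁, −cos φ₂ sin φ₁ + sin φ₂ cos φ₁ cos Δλ) = 145.01°
Δθ = θ₂ − θ₁ = +62.3°

+62.3°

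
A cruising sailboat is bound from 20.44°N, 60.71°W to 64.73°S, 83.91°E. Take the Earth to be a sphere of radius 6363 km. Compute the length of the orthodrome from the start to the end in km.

cos σ = sin φ₁ sin φ₂ + cos φ₁ cos φ₂ cos Δλ
      = sin(20.44°)sin(-64.73°) + cos(20.44°)cos(-64.73°)cos(144.62°) = -0.6419
σ = 129.937° → d = Rσ = 6363·2.26783 = 14430 km

14430 km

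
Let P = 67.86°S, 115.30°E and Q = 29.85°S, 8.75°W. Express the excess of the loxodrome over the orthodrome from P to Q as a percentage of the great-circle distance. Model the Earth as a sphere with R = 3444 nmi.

14.9%

Great circle: σ = 1.2891 rad → d_gc = Rσ = 4439.6 nmi
Rhumb: Δφ = +0.6634, Δλ = -2.1651, Δψ = +1.0852, q = Δφ/Δψ = 0.6113 → d_rh = R√(Δφ²+q²Δλ²) = 5099.0 nmi
Excess = (5099.0 − 4439.6) / 4439.6 = 659.4 / 4439.6 = 14.853% ≈ 14.9%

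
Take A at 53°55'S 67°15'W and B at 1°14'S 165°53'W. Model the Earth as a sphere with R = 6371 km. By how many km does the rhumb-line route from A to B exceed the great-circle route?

418 km

Great circle: cos σ = sin φ₁ sin φ₂ + cos φ₁ cos φ₂ cos Δλ,  σ = 1.6419 rad → d_gc = 10460.2 km
Rhumb line: Δψ = +1.1002, q = Δφ/Δψ = 0.8358, d_rh = R√(Δφ²+q²Δλ²) = 10878.4 km
Excess = 10878.4 − 10460.2 = 418.2 ≈ 418 km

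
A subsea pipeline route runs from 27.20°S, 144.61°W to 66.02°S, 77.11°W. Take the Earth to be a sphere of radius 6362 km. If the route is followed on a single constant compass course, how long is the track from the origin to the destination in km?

Rhumb course C = atan2(Δλ, Δψ) with Δψ = ln[tan(π/4+φ₂/2)/tan(π/4+φ₁/2)] = -1.0558, Δλ = +1.1781 → C = 131.87°
d = R·|Δφ| / |cos C| = 6362·0.67754 / 0.66739 = 6459 km

6459 km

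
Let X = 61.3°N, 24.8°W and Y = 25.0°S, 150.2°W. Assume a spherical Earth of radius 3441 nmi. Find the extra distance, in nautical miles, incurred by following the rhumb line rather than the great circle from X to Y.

403 nmi

Great circle: cos σ = sin φ₁ sin φ₂ + cos φ₁ cos φ₂ cos Δλ,  σ = 2.2431 rad → d_gc = 7718.6 nmi
Rhumb line: Δψ = -1.8141, q = Δφ/Δψ = 0.8303, d_rh = R√(Δφ²+q²Δλ²) = 8121.6 nmi
Excess = 8121.6 − 7718.6 = 403.0 ≈ 403 nmi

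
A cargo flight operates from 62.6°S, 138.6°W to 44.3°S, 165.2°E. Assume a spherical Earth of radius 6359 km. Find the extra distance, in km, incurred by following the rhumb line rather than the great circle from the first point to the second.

111 km

Great circle: cos σ = sin φ₁ sin φ₂ + cos φ₁ cos φ₂ cos Δλ,  σ = 0.6380 rad → d_gc = 4057.1 km
Rhumb line: Δψ = +0.5473, q = Δφ/Δψ = 0.5836, d_rh = R√(Δφ²+q²Δλ²) = 4168.2 km
Excess = 4168.2 − 4057.1 = 111.1 ≈ 111 km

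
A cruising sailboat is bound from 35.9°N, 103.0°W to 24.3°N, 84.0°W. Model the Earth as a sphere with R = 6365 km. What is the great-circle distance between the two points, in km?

Haversine: a = sin²(Δφ/2)+cos φ₁ cos φ₂ sin²(Δλ/2) = 0.03032;  σ = 2·atan2(√a,√(1−a))
σ = 20.057° → d = Rσ = 6365·0.35006 = 2228 km

2228 km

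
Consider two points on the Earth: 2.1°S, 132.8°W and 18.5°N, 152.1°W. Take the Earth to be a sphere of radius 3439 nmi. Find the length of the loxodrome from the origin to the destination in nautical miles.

Rhumb course C = atan2(Δλ, Δψ) with Δψ = ln[tan(π/4+φ₂/2)/tan(π/4+φ₁/2)] = +0.3653, Δλ = -0.3368 → C = 317.32°
d = R·|Δφ| / |cos C| = 3439·0.35954 / 0.73516 = 1682 nmi

1682 nmi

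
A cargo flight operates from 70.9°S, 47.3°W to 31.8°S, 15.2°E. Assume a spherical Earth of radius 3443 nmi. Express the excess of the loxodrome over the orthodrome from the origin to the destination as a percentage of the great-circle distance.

3.3%

Great circle: σ = 0.8939 rad → d_gc = Rσ = 3077.8 nmi
Rhumb: Δφ = +0.6824, Δλ = +1.0908, Δψ = +1.1964, q = Δφ/Δψ = 0.5704 → d_rh = R√(Δφ²+q²Δλ²) = 3179.5 nmi
Excess = (3179.5 − 3077.8) / 3077.8 = 101.7 / 3077.8 = 3.30% ≈ 3.3%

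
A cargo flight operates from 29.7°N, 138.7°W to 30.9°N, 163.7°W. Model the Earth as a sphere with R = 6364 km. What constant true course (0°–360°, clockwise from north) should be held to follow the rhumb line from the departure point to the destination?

273.2°

Δψ = ln[tan(π/4+φ₂/2)/tan(π/4+φ₁/2)] = +0.0243
Δλ = -0.4363 rad (taken the short way round)
course = atan2(Δλ, Δψ) = 273.18°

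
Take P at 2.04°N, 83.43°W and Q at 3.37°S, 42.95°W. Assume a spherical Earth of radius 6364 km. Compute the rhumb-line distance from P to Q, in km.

Rhumb course C = atan2(Δλ, Δψ) with Δψ = ln[tan(π/4+φ₂/2)/tan(π/4+φ₁/2)] = -0.0945, Δλ = +0.7065 → C = 97.62°
d = R·|Δφ| / |cos C| = 6364·0.09442 / 0.13253 = 4534 km

4534 km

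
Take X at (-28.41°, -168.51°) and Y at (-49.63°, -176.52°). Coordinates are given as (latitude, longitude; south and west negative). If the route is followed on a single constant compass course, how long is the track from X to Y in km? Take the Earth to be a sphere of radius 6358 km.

Rhumb course C = atan2(Δλ, Δψ) with Δψ = ln[tan(π/4+φ₂/2)/tan(π/4+φ₁/2)] = -0.4832, Δλ = -0.1398 → C = 196.14°
d = R·|Δφ| / |cos C| = 6358·0.37036 / 0.96060 = 2451 km

2451 km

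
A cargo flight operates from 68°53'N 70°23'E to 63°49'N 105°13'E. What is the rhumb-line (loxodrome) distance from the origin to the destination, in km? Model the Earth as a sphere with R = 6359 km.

Δψ = ln[tan(π/4+φ₂/2)/tan(π/4+φ₁/2)] = -0.2213;  Δφ = -0.0884 rad,  Δλ = +0.6080 rad
q = Δφ/Δψ = 0.3997
d = R·√(Δφ² + q²Δλ²) = 6359·0.25856 = 1644 km

1644 km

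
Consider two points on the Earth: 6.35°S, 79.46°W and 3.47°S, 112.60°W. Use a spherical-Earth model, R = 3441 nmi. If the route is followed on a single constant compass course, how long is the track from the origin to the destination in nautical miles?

Δψ = ln[tan(π/4+φ₂/2)/tan(π/4+φ₁/2)] = +0.0505;  Δφ = +0.0503 rad,  Δλ = -0.5784 rad
q = Δφ/Δψ = 0.9962
d = R·√(Δφ² + q²Δλ²) = 3441·0.57841 = 1990 nmi

1990 nmi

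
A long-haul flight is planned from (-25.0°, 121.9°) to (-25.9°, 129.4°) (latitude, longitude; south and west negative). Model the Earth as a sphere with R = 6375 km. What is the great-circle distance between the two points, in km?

760 km

cos σ = sin φ₁ sin φ₂ + cos φ₁ cos φ₂ cos Δλ
      = sin(-25.00°)sin(-25.90°) + cos(-25.00°)cos(-25.90°)cos(7.50°) = 0.9929
σ = 6.831° → d = Rσ = 6375·0.11922 = 760 km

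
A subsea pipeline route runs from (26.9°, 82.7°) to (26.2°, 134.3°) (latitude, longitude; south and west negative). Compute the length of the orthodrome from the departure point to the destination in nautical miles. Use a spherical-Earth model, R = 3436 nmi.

2748 nmi

cos σ = sin φ₁ sin φ₂ + cos φ₁ cos φ₂ cos Δλ
      = sin(26.90°)sin(26.20°) + cos(26.90°)cos(26.20°)cos(51.60°) = 0.6968
σ = 45.831° → d = Rσ = 3436·0.79990 = 2748 nmi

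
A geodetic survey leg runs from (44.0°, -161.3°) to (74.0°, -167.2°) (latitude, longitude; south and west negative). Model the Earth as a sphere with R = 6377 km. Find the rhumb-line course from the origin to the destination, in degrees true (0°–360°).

354.7°

Δψ = ln[tan(π/4+φ₂/2)/tan(π/4+φ₁/2)] = +1.1054
Δλ = -0.1030 rad (taken the short way round)
course = atan2(Δλ, Δψ) = 354.68°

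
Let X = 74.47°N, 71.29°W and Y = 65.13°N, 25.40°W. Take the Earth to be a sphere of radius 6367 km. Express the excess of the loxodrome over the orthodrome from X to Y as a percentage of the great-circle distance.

2.4%

Great circle: σ = 0.3094 rad → d_gc = Rσ = 1970.0 km
Rhumb: Δφ = -0.1630, Δλ = +0.8009, Δψ = -0.4806, q = Δφ/Δψ = 0.3392 → d_rh = R√(Δφ²+q²Δλ²) = 2017.2 km
Excess = (2017.2 − 1970.0) / 1970.0 = 47.2 / 1970.0 = 2.40% ≈ 2.4%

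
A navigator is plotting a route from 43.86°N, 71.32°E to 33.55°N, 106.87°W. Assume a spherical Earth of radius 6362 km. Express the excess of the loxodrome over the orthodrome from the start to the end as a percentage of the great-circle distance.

35.5%

Great circle: σ = 1.7902 rad → d_gc = Rσ = 11389.4 km
Rhumb: Δφ = -0.1799, Δλ = -3.1100, Δψ = -0.2313, q = Δφ/Δψ = 0.7780 → d_rh = R√(Δφ²+q²Δλ²) = 15435.2 km
Excess = (15435.2 − 11389.4) / 11389.4 = 4045.8 / 11389.4 = 35.52% ≈ 35.5%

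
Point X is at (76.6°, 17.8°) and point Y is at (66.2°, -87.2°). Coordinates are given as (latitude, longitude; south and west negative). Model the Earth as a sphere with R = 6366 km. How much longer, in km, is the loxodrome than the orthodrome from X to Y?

Great circle: cos σ = sin φ₁ sin φ₂ + cos φ₁ cos φ₂ cos Δλ,  σ = 0.5240 rad → d_gc = 3335.5 km
Rhumb line: Δψ = -0.5844, q = Δφ/Δψ = 0.3106, d_rh = R√(Δφ²+q²Δλ²) = 3803.4 km
Excess = 3803.4 − 3335.5 = 467.9 ≈ 468 km

468 km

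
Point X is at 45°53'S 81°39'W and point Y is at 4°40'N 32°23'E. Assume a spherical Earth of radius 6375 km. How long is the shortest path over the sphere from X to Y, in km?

cos σ = sin φ₁ sin φ₂ + cos φ₁ cos φ₂ cos Δλ
      = sin(-45.88°)sin(4.67°) + cos(-45.88°)cos(4.67°)cos(114.03°) = -0.3410
σ = 109.936° → d = Rσ = 6375·1.91875 = 12232 km

12232 km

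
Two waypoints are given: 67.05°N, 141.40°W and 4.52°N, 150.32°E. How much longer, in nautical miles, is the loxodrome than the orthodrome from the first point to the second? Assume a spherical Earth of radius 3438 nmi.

Great circle: cos σ = sin φ₁ sin φ₂ + cos φ₁ cos φ₂ cos Δλ,  σ = 1.3526 rad → d_gc = 4650.4 nmi
Rhumb line: Δψ = -1.5156, q = Δφ/Δψ = 0.7201, d_rh = R√(Δφ²+q²Δλ²) = 4773.1 nmi
Excess = 4773.1 − 4650.4 = 122.7 ≈ 123 nmi

123 nmi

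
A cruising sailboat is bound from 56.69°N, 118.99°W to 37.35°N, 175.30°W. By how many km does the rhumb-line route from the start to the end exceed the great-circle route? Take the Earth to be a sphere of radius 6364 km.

Great circle: cos σ = sin φ₁ sin φ₂ + cos φ₁ cos φ₂ cos Δλ,  σ = 0.7240 rad → d_gc = 4607.46 km
Rhumb line: Δψ = -0.5031, q = Δφ/Δψ = 0.6709, d_rh = R√(Δφ²+q²Δλ²) = 4714.03 km
Excess = 4714.03 − 4607.46 = 106.57 ≈ 107 km

107 km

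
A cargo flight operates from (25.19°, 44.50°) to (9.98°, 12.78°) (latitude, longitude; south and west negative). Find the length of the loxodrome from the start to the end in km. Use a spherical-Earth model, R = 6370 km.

3752 km

Δψ = ln[tan(π/4+φ₂/2)/tan(π/4+φ₁/2)] = -0.2795;  Δφ = -0.2655 rad,  Δλ = -0.5536 rad
q = Δφ/Δψ = 0.9499
d = R·√(Δφ² + q²Δλ²) = 6370·0.58909 = 3752 km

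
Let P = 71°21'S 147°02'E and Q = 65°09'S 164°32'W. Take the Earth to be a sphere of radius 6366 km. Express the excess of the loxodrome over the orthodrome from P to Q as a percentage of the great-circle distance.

Great circle: σ = 0.3210 rad → d_gc = Rσ = 2043.3 km
Rhumb: Δφ = +0.1082, Δλ = +0.8453, Δψ = +0.2940, q = Δφ/Δψ = 0.3681 → d_rh = R√(Δφ²+q²Δλ²) = 2097.2 km
Excess = (2097.2 − 2043.3) / 2043.3 = 53.9 / 2043.3 = 2.64% ≈ 2.6%

2.6%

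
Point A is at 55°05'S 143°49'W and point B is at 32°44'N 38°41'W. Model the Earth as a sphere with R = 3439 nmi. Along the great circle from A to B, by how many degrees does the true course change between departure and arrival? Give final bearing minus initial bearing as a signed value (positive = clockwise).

At departure: θ₁ = atan2(sin Δλ cos φ₂, cos φ₁ sin φ₂ − sin φ₁ cos φ₂ cos Δλ) = 80.94°
At arrival: θ₂ = atan2(sin Δλ cos φ₁, −cos φ₂ sin φ₁ + sin φ₂ cos φ₁ cos Δλ) = 42.22°
Δθ = θ₂ − θ₁ = -38.7°

-38.7°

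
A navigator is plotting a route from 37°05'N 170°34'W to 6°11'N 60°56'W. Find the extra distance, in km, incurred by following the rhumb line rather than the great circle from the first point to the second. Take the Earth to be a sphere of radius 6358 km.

Great circle: cos σ = sin φ₁ sin φ₂ + cos φ₁ cos φ₂ cos Δλ,  σ = 1.7737 rad → d_gc = 11277.36 km
Rhumb line: Δψ = -0.5897, q = Δφ/Δψ = 0.9146, d_rh = R√(Δφ²+q²Δλ²) = 11642.90 km
Excess = 11642.90 − 11277.36 = 365.54 ≈ 366 km

366 km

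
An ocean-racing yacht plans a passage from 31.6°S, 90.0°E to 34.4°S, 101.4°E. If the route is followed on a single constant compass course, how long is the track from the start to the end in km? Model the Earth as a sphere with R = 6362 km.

1106 km

Rhumb course C = atan2(Δλ, Δψ) with Δψ = ln[tan(π/4+φ₂/2)/tan(π/4+φ₁/2)] = -0.0583, Δλ = +0.1990 → C = 106.33°
d = R·|Δφ| / |cos C| = 6362·0.04887 / 0.28110 = 1106 km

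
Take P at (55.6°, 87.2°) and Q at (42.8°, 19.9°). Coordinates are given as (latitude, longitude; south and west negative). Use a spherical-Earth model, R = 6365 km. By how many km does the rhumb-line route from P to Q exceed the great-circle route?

Great circle: cos σ = sin φ₁ sin φ₂ + cos φ₁ cos φ₂ cos Δλ,  σ = 0.7661 rad → d_gc = 4876.5 km
Rhumb line: Δψ = -0.3446, q = Δφ/Δψ = 0.6484, d_rh = R√(Δφ²+q²Δλ²) = 5051.8 km
Excess = 5051.8 − 4876.5 = 175.3 ≈ 175 km

175 km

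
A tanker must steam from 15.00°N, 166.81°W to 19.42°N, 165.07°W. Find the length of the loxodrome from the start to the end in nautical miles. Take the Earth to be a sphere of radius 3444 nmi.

284 nmi

Δψ = ln[tan(π/4+φ₂/2)/tan(π/4+φ₁/2)] = +0.0808;  Δφ = +0.0771 rad,  Δλ = +0.0304 rad
q = Δφ/Δψ = 0.9549
d = R·√(Δφ² + q²Δλ²) = 3444·0.08241 = 284 nmi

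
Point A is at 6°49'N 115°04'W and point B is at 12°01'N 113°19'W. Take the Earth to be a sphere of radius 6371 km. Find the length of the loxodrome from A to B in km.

609 km

Δψ = ln[tan(π/4+φ₂/2)/tan(π/4+φ₁/2)] = +0.0920;  Δφ = +0.0908 rad,  Δλ = +0.0305 rad
q = Δφ/Δψ = 0.9862
d = R·√(Δφ² + q²Δλ²) = 6371·0.09562 = 609 km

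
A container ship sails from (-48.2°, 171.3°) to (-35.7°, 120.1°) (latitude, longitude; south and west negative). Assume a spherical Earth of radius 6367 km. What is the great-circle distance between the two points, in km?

cos σ = sin φ₁ sin φ₂ + cos φ₁ cos φ₂ cos Δλ
      = sin(-48.20°)sin(-35.70°) + cos(-48.20°)cos(-35.70°)cos(-51.20°) = 0.7742
σ = 39.269° → d = Rσ = 6367·0.68537 = 4364 km

4364 km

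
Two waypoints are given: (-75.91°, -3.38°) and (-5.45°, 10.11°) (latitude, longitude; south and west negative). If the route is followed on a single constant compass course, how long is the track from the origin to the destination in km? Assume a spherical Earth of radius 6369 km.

7887 km

Rhumb course C = atan2(Δλ, Δψ) with Δψ = ln[tan(π/4+φ₂/2)/tan(π/4+φ₁/2)] = +1.9956, Δλ = +0.2354 → C = 6.73°
d = R·|Δφ| / |cos C| = 6369·1.22976 / 0.99311 = 7887 km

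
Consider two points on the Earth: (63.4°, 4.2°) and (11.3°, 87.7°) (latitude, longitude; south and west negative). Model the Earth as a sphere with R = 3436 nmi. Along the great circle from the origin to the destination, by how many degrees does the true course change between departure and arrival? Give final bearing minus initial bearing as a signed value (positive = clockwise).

+62.2°

Initial bearing θ₁ = atan2(sin Δλ cos φ₂, cos φ₁ sin φ₂ − sin φ₁ cos φ₂ cos Δλ) = 90.68°
Final bearing θ₂ = (initial bearing from the destination back to the start) + 180° = 152.83°
Δθ = θ₂ − θ₁ = +62.2°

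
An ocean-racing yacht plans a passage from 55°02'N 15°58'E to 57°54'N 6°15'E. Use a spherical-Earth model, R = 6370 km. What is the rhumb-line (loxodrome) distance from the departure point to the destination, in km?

Rhumb course C = atan2(Δλ, Δψ) with Δψ = ln[tan(π/4+φ₂/2)/tan(π/4+φ₁/2)] = +0.0906, Δλ = -0.1696 → C = 298.12°
d = R·|Δφ| / |cos C| = 6370·0.05003 / 0.47130 = 676 km

676 km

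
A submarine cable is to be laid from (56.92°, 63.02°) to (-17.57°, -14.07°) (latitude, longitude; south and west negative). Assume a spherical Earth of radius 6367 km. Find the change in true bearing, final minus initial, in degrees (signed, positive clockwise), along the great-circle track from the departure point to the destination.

Initial bearing θ₁ = atan2(sin Δλ cos φ₂, cos φ₁ sin φ₂ − sin φ₁ cos φ₂ cos Δλ) = 249.73°
Final bearing θ₂ = (initial bearing from the destination back to the start) + 180° = 212.48°
Δθ = θ₂ − θ₁ = -37.2°

-37.2°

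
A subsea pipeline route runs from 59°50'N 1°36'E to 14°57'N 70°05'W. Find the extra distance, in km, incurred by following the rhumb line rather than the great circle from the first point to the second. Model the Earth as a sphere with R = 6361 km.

Great circle: cos σ = sin φ₁ sin φ₂ + cos φ₁ cos φ₂ cos Δλ,  σ = 1.1857 rad → d_gc = 7542.5 km
Rhumb line: Δψ = -1.0472, q = Δφ/Δψ = 0.7480, d_rh = R√(Δφ²+q²Δλ²) = 7763.4 km
Excess = 7763.4 − 7542.5 = 220.9 ≈ 221 km

221 km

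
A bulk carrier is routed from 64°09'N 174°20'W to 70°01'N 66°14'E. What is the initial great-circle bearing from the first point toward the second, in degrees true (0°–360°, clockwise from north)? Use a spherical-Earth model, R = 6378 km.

N = sin Δλ·cos φ₂ = -0.2976;  D = cos φ₁ sin φ₂ − sin φ₁ cos φ₂ cos Δλ = +0.5609
initial course = atan2(N, D) = 332.05°

332.0°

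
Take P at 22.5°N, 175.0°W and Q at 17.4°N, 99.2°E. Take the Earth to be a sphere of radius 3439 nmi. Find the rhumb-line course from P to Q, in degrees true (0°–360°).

Meridional parts: M(φ₁)=+0.4032, M(φ₂)=+0.3085 → ΔM = -0.0947;  Δλ = -1.4975 rad
tan C = Δλ / ΔM = +15.8074 → C = 266.38°

266.4°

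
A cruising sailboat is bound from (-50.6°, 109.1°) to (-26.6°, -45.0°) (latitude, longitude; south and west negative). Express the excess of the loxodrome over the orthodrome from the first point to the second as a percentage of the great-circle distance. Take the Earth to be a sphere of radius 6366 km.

Great circle: σ = 1.7361 rad → d_gc = Rσ = 11052.0 km
Rhumb: Δφ = +0.4189, Δλ = -2.6896, Δψ = +0.5452, q = Δφ/Δψ = 0.7683 → d_rh = R√(Δφ²+q²Δλ²) = 13422.6 km
Excess = (13422.6 − 11052.0) / 11052.0 = 2370.6 / 11052.0 = 21.4495% ≈ 21.4%

21.4%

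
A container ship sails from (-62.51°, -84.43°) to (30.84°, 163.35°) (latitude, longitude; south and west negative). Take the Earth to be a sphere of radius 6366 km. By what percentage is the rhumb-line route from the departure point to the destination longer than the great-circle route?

Great circle: σ = 2.2201 rad → d_gc = Rσ = 14133.2 km
Rhumb: Δφ = +1.6293, Δλ = -1.9586, Δψ = +1.9744, q = Δφ/Δψ = 0.8252 → d_rh = R√(Δφ²+q²Δλ²) = 14609.5 km
Excess = (14609.5 − 14133.2) / 14133.2 = 476.3 / 14133.2 = 3.37% ≈ 3.4%

3.4%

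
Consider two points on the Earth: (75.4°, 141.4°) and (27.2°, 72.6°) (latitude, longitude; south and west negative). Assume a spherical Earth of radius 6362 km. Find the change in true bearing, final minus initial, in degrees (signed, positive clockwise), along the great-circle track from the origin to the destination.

At departure: θ₁ = atan2(sin Δλ cos φ₂, cos φ₁ sin φ₂ − sin φ₁ cos φ₂ cos Δλ) = 256.70°
At arrival: θ₂ = atan2(sin Δλ cos φ₁, −cos φ₂ sin φ₁ + sin φ₂ cos φ₁ cos Δλ) = 196.01°
Δθ = θ₂ − θ₁ = -60.7°

-60.7°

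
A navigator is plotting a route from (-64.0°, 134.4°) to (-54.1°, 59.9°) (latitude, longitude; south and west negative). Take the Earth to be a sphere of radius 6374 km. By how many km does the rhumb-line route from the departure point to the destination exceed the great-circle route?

232 km

Great circle: cos σ = sin φ₁ sin φ₂ + cos φ₁ cos φ₂ cos Δλ,  σ = 0.6489 rad → d_gc = 4136.04 km
Rhumb line: Δψ = +0.3388, q = Δφ/Δψ = 0.5101, d_rh = R√(Δφ²+q²Δλ²) = 4368.46 km
Excess = 4368.46 − 4136.04 = 232.42 ≈ 232 km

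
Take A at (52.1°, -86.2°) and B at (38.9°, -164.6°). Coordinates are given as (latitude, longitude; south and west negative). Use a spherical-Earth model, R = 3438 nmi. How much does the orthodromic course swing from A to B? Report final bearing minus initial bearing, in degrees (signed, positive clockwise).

At departure: θ₁ = atan2(sin Δλ cos φ₂, cos φ₁ sin φ₂ − sin φ₁ cos φ₂ cos Δλ) = 288.98°
At arrival: θ₂ = atan2(sin Δλ cos φ₁, −cos φ₂ sin φ₁ + sin φ₂ cos φ₁ cos Δλ) = 228.28°
Δθ = θ₂ − θ₁ = -60.7°

-60.7°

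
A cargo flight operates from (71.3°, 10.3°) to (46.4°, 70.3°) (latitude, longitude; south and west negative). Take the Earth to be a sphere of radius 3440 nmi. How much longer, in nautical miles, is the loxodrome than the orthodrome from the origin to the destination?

Great circle: cos σ = sin φ₁ sin φ₂ + cos φ₁ cos φ₂ cos Δλ,  σ = 0.6493 rad → d_gc = 2233.67 nmi
Rhumb line: Δψ = -0.8876, q = Δφ/Δψ = 0.4896, d_rh = R√(Δφ²+q²Δλ²) = 2312.19 nmi
Excess = 2312.19 − 2233.67 = 78.52 ≈ 79 nmi

79 nmi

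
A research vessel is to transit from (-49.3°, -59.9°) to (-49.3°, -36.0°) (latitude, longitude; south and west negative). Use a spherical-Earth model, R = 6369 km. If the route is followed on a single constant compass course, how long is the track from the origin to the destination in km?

1732 km

Δψ = ln[tan(π/4+φ₂/2)/tan(π/4+φ₁/2)] = +0.0000;  Δφ = +0.0000 rad,  Δλ = +0.4171 rad
Δψ ≈ 0 so q = cos φ₁ = 0.6521
d = R·√(Δφ² + q²Δλ²) = 6369·0.27201 = 1732 km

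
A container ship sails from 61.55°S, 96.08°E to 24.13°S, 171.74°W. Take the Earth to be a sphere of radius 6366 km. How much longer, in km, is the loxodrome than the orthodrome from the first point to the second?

Great circle: cos σ = sin φ₁ sin φ₂ + cos φ₁ cos φ₂ cos Δλ,  σ = 1.2208 rad → d_gc = 7771.6 km
Rhumb line: Δψ = +0.9382, q = Δφ/Δψ = 0.6961, d_rh = R√(Δφ²+q²Δλ²) = 8253.3 km
Excess = 8253.3 − 7771.6 = 481.7 ≈ 482 km

482 km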